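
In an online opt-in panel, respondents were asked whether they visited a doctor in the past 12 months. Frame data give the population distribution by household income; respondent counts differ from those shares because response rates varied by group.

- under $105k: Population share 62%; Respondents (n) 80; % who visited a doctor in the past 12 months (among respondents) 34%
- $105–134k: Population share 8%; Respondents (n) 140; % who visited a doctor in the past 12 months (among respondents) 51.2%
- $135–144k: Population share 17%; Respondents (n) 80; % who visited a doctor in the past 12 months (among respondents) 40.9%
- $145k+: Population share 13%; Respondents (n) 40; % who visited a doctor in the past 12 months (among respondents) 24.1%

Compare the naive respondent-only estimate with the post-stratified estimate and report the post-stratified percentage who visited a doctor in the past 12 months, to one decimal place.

35.3%

Unadjusted (pooled respondent) estimate weights by respondent counts:
  (80/340)×34 + (140/340)×51.2 + (80/340)×40.9 + (40/340)×24.1 = 41.5412%
Reweighting by population household income shares:
  0.62×34 + 0.08×51.2 + 0.17×40.9 + 0.13×24.1 = 35.262%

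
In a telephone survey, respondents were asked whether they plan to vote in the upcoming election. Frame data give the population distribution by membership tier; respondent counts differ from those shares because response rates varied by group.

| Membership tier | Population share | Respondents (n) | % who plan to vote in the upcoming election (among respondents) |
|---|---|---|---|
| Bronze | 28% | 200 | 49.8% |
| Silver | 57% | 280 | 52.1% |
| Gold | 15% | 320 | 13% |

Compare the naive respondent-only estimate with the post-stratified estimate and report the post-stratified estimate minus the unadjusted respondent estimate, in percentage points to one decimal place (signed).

Without adjustment, the pooled respondent share is:
  (200/800)×49.8 + (280/800)×52.1 + (320/800)×13 = 35.885%
Reweighting by population membership tier shares:
  0.28×49.8 + 0.57×52.1 + 0.15×13 = 45.591%
Difference = 45.591 − 35.885 = 9.706 pp.

+9.7 percentage points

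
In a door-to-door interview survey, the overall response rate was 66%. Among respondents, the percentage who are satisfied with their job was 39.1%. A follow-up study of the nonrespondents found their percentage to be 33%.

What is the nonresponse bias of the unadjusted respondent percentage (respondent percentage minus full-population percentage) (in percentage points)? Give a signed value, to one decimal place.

Nonresponse fraction = 1 − 0.66 = 0.34.
Bias = (nonresponse fraction) × (respondent percentage − nonrespondent percentage)
     = 0.34 × (39.1 − 33) = 0.34 × 6.1 = 2.074.

+2.1 percentage points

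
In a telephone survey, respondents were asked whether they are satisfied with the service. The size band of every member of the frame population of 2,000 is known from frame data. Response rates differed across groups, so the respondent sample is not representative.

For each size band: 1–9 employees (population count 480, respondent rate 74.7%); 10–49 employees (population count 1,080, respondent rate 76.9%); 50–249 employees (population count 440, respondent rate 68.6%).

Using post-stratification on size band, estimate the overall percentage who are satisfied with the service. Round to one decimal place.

Weight each group's respondent value by its population share:
  1–9 employees: (480/2,000) × 74.7 = 17.928
  10–49 employees: (1,080/2,000) × 76.9 = 41.526
  50–249 employees: (440/2,000) × 68.6 = 15.092
Post-stratified estimate = 74.546 → 74.5%.

74.5%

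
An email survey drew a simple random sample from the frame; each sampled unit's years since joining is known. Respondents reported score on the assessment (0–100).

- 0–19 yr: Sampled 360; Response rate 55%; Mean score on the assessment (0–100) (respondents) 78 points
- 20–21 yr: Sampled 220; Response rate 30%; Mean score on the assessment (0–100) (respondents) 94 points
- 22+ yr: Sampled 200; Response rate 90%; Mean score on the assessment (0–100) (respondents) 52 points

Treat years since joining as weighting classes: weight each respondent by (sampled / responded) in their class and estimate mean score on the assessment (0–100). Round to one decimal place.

75.8

Inverse-response-rate weighting restores each class to its sampled count, so class totals weight by n_sampled:
  0–19 yr: 360 × 78 = 28,080
  20–21 yr: 220 × 94 = 20,680
  22+ yr: 200 × 52 = 10,400
Adjusted estimate = 59,160 / 780 = 75.8462 → 75.8.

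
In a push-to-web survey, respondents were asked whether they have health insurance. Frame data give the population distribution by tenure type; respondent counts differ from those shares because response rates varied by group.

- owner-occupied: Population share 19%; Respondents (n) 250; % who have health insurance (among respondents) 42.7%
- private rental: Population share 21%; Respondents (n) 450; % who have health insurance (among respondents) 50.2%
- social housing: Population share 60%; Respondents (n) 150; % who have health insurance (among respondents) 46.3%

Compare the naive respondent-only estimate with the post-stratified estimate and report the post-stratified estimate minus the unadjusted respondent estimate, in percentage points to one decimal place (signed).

-0.9 percentage points

Without adjustment, the pooled respondent share is:
  (250/850)×42.7 + (450/850)×50.2 + (150/850)×46.3 = 47.3059%
Reweighting by population tenure type shares:
  0.19×42.7 + 0.21×50.2 + 0.6×46.3 = 46.435%
Difference = 46.435 − 47.3059 = -0.8709 pp.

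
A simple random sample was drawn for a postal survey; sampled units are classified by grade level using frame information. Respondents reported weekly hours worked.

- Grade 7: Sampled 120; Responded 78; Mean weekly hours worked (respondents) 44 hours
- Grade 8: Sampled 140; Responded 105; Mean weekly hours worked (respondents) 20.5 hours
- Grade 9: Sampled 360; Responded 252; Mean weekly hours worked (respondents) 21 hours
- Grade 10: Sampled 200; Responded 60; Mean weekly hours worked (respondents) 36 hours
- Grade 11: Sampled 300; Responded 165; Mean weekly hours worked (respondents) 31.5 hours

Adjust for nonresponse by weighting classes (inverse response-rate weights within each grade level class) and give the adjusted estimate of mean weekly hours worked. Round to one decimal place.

Response rates by class: Grade 7 78/120 = 65%, Grade 8 105/140 = 75%, Grade 9 252/360 = 70%, Grade 10 60/200 = 30%, Grade 11 165/300 = 55%.
Weighting each respondent by the inverse class response rate inflates each class back to its sampled size, so the class weight is n_sampled:
  Grade 7: 120 × 44 = 5280
  Grade 8: 140 × 20.5 = 2870
  Grade 9: 360 × 21 = 7560
  Grade 10: 200 × 36 = 7200
  Grade 11: 300 × 31.5 = 9450
Adjusted estimate = 32,360 / 1,120 = 28.8929 → 28.9.

28.9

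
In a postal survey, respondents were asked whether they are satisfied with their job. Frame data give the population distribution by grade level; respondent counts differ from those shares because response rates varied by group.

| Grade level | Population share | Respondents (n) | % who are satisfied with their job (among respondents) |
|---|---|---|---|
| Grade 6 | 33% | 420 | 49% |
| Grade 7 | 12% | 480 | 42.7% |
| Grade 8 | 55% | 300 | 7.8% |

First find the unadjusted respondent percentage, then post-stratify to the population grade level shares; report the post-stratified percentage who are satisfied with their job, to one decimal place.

25.6%

Naive respondent-only estimate (weights = respondent counts):
  (420/1200)×49 + (480/1200)×42.7 + (300/1200)×7.8 = 36.18%
Post-stratified estimate weights by population shares:
  0.33×49 + 0.12×42.7 + 0.55×7.8 = 25.584%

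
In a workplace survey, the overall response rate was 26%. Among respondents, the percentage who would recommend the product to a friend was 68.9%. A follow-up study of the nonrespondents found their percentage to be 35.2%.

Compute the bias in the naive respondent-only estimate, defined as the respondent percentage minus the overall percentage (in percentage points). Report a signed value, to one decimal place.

+24.9 percentage points

Nonresponse fraction = 1 − 0.26 = 0.74.
Bias = (nonresponse fraction) × (respondent percentage − nonrespondent percentage)
     = 0.74 × (68.9 − 35.2) = 0.74 × 33.7 = 24.938.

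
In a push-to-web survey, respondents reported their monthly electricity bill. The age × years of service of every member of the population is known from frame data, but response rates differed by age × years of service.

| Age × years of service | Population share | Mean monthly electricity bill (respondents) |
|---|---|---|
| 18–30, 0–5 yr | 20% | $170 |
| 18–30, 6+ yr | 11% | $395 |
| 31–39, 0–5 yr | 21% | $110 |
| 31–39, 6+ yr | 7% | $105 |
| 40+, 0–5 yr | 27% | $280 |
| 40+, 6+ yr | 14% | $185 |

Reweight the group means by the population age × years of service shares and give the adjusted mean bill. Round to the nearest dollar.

Weight each group's respondent value by its population share:
  18–30, 0–5 yr: 0.2 × 170 = 34
  18–30, 6+ yr: 0.11 × 395 = 43.45
  31–39, 0–5 yr: 0.21 × 110 = 23.1
  31–39, 6+ yr: 0.07 × 105 = 7.35
  40+, 0–5 yr: 0.27 × 280 = 75.6
  40+, 6+ yr: 0.14 × 185 = 25.9
Post-stratified estimate = 209.4 → $209.

$209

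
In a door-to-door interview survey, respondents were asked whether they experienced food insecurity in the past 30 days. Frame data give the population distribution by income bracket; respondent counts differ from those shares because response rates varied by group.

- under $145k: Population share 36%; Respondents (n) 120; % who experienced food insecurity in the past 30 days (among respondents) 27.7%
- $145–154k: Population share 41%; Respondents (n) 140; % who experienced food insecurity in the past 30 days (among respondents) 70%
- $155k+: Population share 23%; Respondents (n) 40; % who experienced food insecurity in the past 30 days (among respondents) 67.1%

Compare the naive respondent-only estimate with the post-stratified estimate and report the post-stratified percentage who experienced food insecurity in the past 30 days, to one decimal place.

54.1%

Naive respondent-only estimate (weights = respondent counts):
  (120/300)×27.7 + (140/300)×70 + (40/300)×67.1 = 52.6933%
Post-stratifying to population shares instead:
  0.36×27.7 + 0.41×70 + 0.23×67.1 = 54.105%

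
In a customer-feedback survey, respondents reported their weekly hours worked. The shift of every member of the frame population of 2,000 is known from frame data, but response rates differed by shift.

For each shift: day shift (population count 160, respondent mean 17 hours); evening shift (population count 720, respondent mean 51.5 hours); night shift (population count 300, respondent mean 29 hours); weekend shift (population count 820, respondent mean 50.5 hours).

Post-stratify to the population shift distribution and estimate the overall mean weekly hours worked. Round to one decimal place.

Reweight to the known shift distribution:
  day shift: (160/2,000) × 17 = 1.36
  evening shift: (720/2,000) × 51.5 = 18.54
  night shift: (300/2,000) × 29 = 4.35
  weekend shift: (820/2,000) × 50.5 = 20.705
Post-stratified estimate = 44.955 → 45.0.

45.0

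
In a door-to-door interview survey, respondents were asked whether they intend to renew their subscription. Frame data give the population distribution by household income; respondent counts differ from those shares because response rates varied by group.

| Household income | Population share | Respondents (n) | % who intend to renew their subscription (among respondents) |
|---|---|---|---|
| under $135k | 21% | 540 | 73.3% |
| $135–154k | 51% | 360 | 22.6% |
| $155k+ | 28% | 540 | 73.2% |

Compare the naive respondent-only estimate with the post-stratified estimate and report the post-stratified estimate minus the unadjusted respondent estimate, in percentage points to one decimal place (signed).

-13.2 percentage points

Without adjustment, the pooled respondent share is:
  (540/1440)×73.3 + (360/1440)×22.6 + (540/1440)×73.2 = 60.5875%
Post-stratified estimate weights by population shares:
  0.21×73.3 + 0.51×22.6 + 0.28×73.2 = 47.415%
Difference = 47.415 − 60.5875 = -13.1725 pp.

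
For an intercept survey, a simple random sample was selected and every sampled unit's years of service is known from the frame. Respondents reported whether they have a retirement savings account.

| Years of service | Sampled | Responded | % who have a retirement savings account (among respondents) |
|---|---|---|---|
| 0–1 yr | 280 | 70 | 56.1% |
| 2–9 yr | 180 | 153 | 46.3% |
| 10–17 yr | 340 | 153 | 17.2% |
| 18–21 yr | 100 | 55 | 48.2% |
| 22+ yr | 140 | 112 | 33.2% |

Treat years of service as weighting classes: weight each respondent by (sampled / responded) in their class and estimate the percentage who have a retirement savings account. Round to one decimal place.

Response rates by class: 0–1 yr 70/280 = 25%, 2–9 yr 153/180 = 85%, 10–17 yr 153/340 = 45%, 18–21 yr 55/100 = 55%, 22+ yr 112/140 = 80%.
With weight = n_sampled/n_responded per class, the weighted class total is n_sampled:
  0–1 yr: 280 × 56.1 = 15,708
  2–9 yr: 180 × 46.3 = 8334
  10–17 yr: 340 × 17.2 = 5848
  18–21 yr: 100 × 48.2 = 4820
  22+ yr: 140 × 33.2 = 4648
Adjusted estimate = 39,358 / 1,040 = 37.8442 → 37.8%.

37.8%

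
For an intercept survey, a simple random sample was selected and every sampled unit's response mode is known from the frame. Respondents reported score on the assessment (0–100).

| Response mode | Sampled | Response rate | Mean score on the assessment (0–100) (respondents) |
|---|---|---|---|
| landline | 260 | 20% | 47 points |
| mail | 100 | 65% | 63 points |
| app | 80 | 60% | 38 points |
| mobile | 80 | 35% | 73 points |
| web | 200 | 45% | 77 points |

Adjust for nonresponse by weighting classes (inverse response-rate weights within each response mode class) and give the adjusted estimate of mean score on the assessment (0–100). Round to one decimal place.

Inverse-response-rate weighting restores each class to its sampled count, so class totals weight by n_sampled:
  landline: 260 × 47 = 12,220
  mail: 100 × 63 = 6300
  app: 80 × 38 = 3040
  mobile: 80 × 73 = 5840
  web: 200 × 77 = 15,400
Adjusted estimate = 42,800 / 720 = 59.4444 → 59.4.

59.4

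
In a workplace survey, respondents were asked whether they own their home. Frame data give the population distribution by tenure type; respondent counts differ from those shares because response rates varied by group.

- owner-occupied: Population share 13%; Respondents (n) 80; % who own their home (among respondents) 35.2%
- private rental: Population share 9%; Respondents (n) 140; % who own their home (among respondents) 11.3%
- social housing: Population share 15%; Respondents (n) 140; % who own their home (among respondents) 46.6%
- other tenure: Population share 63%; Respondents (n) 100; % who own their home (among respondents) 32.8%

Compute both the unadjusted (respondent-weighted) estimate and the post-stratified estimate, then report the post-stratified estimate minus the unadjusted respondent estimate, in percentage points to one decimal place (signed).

+2.4 percentage points

Unadjusted (pooled respondent) estimate weights by respondent counts:
  (80/460)×35.2 + (140/460)×11.3 + (140/460)×46.6 + (100/460)×32.8 = 30.8739%
Reweighting by population tenure type shares:
  0.13×35.2 + 0.09×11.3 + 0.15×46.6 + 0.63×32.8 = 33.247%
Difference = 33.247 − 30.8739 = 2.3731 pp.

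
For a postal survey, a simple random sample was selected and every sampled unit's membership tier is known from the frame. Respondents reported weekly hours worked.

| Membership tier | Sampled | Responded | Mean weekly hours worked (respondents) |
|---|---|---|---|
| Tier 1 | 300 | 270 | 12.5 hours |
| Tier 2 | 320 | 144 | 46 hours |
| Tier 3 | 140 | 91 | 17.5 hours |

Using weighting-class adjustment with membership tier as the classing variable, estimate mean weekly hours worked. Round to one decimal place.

Class response rates: Tier 1 270/300 = 90%, Tier 2 144/320 = 45%, Tier 3 91/140 = 65%.
Weighting each respondent by the inverse class response rate inflates each class back to its sampled size, so the class weight is n_sampled:
  Tier 1: 300 × 12.5 = 3750
  Tier 2: 320 × 46 = 14,720
  Tier 3: 140 × 17.5 = 2450
Adjusted estimate = 20,920 / 760 = 27.5263 → 27.5.

27.5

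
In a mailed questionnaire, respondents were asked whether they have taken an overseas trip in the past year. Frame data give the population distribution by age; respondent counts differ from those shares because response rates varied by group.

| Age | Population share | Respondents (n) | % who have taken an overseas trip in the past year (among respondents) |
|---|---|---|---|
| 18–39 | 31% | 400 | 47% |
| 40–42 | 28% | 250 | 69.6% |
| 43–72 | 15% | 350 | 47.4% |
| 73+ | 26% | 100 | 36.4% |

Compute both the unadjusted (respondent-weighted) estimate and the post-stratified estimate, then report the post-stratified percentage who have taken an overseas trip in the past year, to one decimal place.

50.6%

Without adjustment, the pooled respondent share is:
  (400/1100)×47 + (250/1100)×69.6 + (350/1100)×47.4 + (100/1100)×36.4 = 51.3%
Post-stratified estimate weights by population shares:
  0.31×47 + 0.28×69.6 + 0.15×47.4 + 0.26×36.4 = 50.632%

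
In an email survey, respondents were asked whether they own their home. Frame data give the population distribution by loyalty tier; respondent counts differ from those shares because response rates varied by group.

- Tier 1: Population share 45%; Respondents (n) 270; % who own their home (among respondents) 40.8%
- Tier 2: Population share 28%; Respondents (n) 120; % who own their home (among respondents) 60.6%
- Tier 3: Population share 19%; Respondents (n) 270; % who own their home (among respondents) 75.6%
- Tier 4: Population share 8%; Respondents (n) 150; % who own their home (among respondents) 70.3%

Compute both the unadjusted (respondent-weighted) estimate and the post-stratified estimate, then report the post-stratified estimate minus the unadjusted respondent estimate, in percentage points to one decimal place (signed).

-5.5 percentage points

Unadjusted (pooled respondent) estimate weights by respondent counts:
  (270/810)×40.8 + (120/810)×60.6 + (270/810)×75.6 + (150/810)×70.3 = 60.7963%
Post-stratified estimate weights by population shares:
  0.45×40.8 + 0.28×60.6 + 0.19×75.6 + 0.08×70.3 = 55.316%
Difference = 55.316 − 60.7963 = -5.4803 pp.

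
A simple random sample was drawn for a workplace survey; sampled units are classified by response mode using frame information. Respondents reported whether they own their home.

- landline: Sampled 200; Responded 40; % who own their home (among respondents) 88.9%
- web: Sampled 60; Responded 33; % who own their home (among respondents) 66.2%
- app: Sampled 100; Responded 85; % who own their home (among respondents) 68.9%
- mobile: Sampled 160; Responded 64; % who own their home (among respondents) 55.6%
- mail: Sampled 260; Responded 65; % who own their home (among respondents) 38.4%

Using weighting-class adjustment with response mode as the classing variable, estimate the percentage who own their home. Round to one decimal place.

60.9%

Response rates by class: landline 40/200 = 20%, web 33/60 = 55%, app 85/100 = 85%, mobile 64/160 = 40%, mail 65/260 = 25%.
Weighting each respondent by the inverse class response rate inflates each class back to its sampled size, so the class weight is n_sampled:
  landline: 200 × 88.9 = 17,780
  web: 60 × 66.2 = 3972
  app: 100 × 68.9 = 6890
  mobile: 160 × 55.6 = 8896
  mail: 260 × 38.4 = 9984
Adjusted estimate = 47,522 / 780 = 60.9256 → 60.9%.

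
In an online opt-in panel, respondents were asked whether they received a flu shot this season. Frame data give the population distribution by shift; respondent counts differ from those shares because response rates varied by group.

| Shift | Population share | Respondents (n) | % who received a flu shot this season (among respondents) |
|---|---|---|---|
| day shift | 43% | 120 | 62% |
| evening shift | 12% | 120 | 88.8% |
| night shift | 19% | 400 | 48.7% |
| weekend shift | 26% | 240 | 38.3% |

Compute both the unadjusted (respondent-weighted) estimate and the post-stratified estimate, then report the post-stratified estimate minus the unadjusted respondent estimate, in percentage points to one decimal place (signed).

Naive respondent-only estimate (weights = respondent counts):
  (120/880)×62 + (120/880)×88.8 + (400/880)×48.7 + (240/880)×38.3 = 53.1455%
Post-stratifying to population shares instead:
  0.43×62 + 0.12×88.8 + 0.19×48.7 + 0.26×38.3 = 56.527%
Difference = 56.527 − 53.1455 = 3.3815 pp.

+3.4 percentage points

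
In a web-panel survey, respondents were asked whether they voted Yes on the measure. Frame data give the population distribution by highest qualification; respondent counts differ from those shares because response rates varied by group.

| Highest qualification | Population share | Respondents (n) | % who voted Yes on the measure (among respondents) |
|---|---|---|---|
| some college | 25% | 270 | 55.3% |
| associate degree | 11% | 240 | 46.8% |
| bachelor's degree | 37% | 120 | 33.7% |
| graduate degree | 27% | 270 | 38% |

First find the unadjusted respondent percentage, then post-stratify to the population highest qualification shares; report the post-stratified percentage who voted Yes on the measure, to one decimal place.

41.7%

Unadjusted (pooled respondent) estimate weights by respondent counts:
  (270/900)×55.3 + (240/900)×46.8 + (120/900)×33.7 + (270/900)×38 = 44.9633%
Reweighting by population highest qualification shares:
  0.25×55.3 + 0.11×46.8 + 0.37×33.7 + 0.27×38 = 41.702%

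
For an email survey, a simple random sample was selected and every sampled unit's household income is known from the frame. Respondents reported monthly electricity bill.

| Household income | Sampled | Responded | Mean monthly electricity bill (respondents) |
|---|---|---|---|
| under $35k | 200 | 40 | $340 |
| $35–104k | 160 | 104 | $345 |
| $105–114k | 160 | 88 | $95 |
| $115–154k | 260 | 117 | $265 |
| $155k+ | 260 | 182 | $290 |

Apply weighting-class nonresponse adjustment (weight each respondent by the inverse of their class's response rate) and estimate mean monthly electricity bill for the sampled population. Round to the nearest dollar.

$272

Response rates by class: under $35k 40/200 = 20%, $35–104k 104/160 = 65%, $105–114k 88/160 = 55%, $115–154k 117/260 = 45%, $155k+ 182/260 = 70%.
Each respondent's weight = sampled/responded in their class; summing within a class gives n_sampled, so:
  under $35k: 200 × 340 = 68,000
  $35–104k: 160 × 345 = 55,200
  $105–114k: 160 × 95 = 15,200
  $115–154k: 260 × 265 = 68,900
  $155k+: 260 × 290 = 75,400
Adjusted estimate = 282,700 / 1,040 = 271.827 → $272.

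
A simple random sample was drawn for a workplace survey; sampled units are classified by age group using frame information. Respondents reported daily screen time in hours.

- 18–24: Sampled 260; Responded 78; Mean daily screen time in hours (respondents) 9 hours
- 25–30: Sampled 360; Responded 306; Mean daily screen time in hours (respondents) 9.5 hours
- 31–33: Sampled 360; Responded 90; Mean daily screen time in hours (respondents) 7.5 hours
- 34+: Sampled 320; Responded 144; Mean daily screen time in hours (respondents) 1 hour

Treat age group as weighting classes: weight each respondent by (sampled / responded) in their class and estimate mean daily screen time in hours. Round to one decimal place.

Response rates by class: 18–24 78/260 = 30%, 25–30 306/360 = 85%, 31–33 90/360 = 25%, 34+ 144/320 = 45%.
Weighting each respondent by the inverse class response rate inflates each class back to its sampled size, so the class weight is n_sampled:
  18–24: 260 × 9 = 2340
  25–30: 360 × 9.5 = 3420
  31–33: 360 × 7.5 = 2700
  34+: 320 × 1 = 320
Adjusted estimate = 8780 / 1,300 = 6.75385 → 6.8.

6.8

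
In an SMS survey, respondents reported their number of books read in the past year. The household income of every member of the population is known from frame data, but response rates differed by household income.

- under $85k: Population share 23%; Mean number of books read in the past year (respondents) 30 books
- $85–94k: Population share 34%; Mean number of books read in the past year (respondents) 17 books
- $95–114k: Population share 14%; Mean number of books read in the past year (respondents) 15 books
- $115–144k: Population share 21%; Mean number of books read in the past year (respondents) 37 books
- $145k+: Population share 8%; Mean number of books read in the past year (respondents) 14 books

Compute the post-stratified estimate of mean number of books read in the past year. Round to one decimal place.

23.7

Each cell contributes population-share × respondent value:
  under $85k: 0.23 × 30 = 6.9
  $85–94k: 0.34 × 17 = 5.78
  $95–114k: 0.14 × 15 = 2.1
  $115–144k: 0.21 × 37 = 7.77
  $145k+: 0.08 × 14 = 1.12
Post-stratified estimate = 23.67 → 23.7.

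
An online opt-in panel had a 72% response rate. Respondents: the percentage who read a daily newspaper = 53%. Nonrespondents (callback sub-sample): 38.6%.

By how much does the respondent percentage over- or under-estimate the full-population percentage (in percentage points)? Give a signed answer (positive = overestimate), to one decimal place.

+4.0 percentage points

Nonresponse fraction = 1 − 0.72 = 0.28.
Bias = (nonresponse fraction) × (respondent percentage − nonrespondent percentage)
     = 0.28 × (53 − 38.6) = 0.28 × 14.4 = 4.032.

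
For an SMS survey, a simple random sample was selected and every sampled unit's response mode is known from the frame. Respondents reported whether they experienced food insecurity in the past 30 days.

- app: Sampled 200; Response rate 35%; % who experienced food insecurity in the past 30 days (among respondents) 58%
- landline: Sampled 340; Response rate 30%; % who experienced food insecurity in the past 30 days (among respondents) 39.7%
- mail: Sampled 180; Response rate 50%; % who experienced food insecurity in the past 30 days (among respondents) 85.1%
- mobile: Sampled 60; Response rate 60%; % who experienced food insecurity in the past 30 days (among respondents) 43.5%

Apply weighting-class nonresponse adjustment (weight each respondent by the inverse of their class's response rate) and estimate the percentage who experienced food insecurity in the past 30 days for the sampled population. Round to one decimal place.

55.2%

With weight = n_sampled/n_responded per class, the weighted class total is n_sampled:
  app: 200 × 58 = 11,600
  landline: 340 × 39.7 = 13498
  mail: 180 × 85.1 = 15318
  mobile: 60 × 43.5 = 2610
Adjusted estimate = 43,026 / 780 = 55.1615 → 55.2%.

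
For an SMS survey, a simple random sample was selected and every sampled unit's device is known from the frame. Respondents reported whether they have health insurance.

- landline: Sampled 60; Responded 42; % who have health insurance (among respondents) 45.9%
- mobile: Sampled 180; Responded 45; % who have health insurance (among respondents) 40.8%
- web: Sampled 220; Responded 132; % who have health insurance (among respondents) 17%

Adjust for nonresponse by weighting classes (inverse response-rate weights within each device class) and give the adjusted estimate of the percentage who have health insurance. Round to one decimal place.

Response rates by class: landline 42/60 = 70%, mobile 45/180 = 25%, web 132/220 = 60%.
Inverse-response-rate weighting restores each class to its sampled count, so class totals weight by n_sampled:
  landline: 60 × 45.9 = 2754
  mobile: 180 × 40.8 = 7344
  web: 220 × 17 = 3740
Adjusted estimate = 13,838 / 460 = 30.0826 → 30.1%.

30.1%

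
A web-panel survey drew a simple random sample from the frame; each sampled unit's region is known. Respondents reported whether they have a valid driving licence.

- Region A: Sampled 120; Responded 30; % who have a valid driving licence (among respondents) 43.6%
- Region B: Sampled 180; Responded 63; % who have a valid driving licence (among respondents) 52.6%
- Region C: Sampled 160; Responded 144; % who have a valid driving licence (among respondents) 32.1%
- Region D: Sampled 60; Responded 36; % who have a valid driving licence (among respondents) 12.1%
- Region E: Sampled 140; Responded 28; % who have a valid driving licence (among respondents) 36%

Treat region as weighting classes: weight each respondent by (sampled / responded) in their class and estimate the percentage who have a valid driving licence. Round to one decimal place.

Class response rates: Region A 30/120 = 25%, Region B 63/180 = 35%, Region C 144/160 = 90%, Region D 36/60 = 60%, Region E 28/140 = 20%.
Inverse-response-rate weighting restores each class to its sampled count, so class totals weight by n_sampled:
  Region A: 120 × 43.6 = 5232
  Region B: 180 × 52.6 = 9468
  Region C: 160 × 32.1 = 5136
  Region D: 60 × 12.1 = 726
  Region E: 140 × 36 = 5040
Adjusted estimate = 25,602 / 660 = 38.7909 → 38.8%.

38.8%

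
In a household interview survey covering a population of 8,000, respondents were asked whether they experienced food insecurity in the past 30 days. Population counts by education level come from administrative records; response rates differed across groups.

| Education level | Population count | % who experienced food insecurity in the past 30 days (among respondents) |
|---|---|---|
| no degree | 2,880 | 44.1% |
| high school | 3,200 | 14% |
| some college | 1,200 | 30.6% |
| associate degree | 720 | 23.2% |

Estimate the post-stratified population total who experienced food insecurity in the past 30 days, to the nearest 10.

Apply each group's respondent rate to its population count:
  no degree: 2,880 × 44.1% = 1270.08
  high school: 3,200 × 14% = 448
  some college: 1,200 × 30.6% = 367.2
  associate degree: 720 × 23.2% = 167.04
Estimated total = 2252.32 → 2,250.

2,250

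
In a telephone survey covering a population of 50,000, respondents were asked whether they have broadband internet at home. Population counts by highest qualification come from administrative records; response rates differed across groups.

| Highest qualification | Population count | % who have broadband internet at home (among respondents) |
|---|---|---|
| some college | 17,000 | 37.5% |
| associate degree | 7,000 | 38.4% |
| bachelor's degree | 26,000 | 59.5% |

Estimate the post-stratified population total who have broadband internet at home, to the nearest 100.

Apply each group's respondent rate to its population count:
  some college: 17,000 × 37.5% = 6375
  associate degree: 7,000 × 38.4% = 2688
  bachelor's degree: 26,000 × 59.5% = 15,470
Estimated total = 24,533 → 24,500.

24,500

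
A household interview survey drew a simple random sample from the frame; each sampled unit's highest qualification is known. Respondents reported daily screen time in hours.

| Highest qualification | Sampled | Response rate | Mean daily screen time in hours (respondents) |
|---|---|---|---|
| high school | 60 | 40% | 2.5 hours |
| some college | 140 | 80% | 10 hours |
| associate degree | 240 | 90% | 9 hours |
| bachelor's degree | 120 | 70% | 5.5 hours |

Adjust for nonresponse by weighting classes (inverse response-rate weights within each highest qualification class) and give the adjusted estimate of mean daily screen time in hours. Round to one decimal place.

With weight = n_sampled/n_responded per class, the weighted class total is n_sampled:
  high school: 60 × 2.5 = 150
  some college: 140 × 10 = 1400
  associate degree: 240 × 9 = 2160
  bachelor's degree: 120 × 5.5 = 660
Adjusted estimate = 4370 / 560 = 7.80357 → 7.8.

7.8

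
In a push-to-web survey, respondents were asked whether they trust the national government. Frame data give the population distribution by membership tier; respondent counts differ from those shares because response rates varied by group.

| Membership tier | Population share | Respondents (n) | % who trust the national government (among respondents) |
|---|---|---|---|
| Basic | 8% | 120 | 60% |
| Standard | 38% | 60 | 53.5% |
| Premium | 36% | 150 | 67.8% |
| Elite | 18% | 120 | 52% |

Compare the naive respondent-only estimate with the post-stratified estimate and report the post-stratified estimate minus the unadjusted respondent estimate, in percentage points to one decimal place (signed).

-0.7 percentage points

Without adjustment, the pooled respondent share is:
  (120/450)×60 + (60/450)×53.5 + (150/450)×67.8 + (120/450)×52 = 59.6%
Post-stratified estimate weights by population shares:
  0.08×60 + 0.38×53.5 + 0.36×67.8 + 0.18×52 = 58.898%
Difference = 58.898 − 59.6 = -0.702 pp.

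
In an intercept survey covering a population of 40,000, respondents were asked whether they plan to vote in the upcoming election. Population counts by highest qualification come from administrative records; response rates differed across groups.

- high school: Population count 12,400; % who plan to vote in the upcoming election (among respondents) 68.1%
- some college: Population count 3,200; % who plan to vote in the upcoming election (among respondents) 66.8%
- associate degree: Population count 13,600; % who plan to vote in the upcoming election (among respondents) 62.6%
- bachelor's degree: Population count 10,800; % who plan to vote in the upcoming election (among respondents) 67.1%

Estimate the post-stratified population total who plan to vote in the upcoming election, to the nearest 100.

26,300

Apply each group's respondent rate to its population count:
  high school: 12,400 × 68.1% = 8444.4
  some college: 3,200 × 66.8% = 2137.6
  associate degree: 13,600 × 62.6% = 8513.6
  bachelor's degree: 10,800 × 67.1% = 7246.8
Estimated total = 26342.4 → 26,300.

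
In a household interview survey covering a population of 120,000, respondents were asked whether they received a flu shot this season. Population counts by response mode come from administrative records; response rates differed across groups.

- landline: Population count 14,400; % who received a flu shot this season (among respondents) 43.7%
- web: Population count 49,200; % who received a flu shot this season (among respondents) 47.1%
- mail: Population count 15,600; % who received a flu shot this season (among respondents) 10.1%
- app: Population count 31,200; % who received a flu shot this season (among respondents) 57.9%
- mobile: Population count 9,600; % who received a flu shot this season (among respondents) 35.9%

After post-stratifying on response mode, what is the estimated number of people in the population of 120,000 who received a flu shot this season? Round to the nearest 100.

52,600

Each cell contributes its population count × the respondent rate:
  landline: 14,400 × 43.7% = 6292.8
  web: 49,200 × 47.1% = 23173.2
  mail: 15,600 × 10.1% = 1575.6
  app: 31,200 × 57.9% = 18064.8
  mobile: 9,600 × 35.9% = 3446.4
Estimated total = 52552.8 → 52,600.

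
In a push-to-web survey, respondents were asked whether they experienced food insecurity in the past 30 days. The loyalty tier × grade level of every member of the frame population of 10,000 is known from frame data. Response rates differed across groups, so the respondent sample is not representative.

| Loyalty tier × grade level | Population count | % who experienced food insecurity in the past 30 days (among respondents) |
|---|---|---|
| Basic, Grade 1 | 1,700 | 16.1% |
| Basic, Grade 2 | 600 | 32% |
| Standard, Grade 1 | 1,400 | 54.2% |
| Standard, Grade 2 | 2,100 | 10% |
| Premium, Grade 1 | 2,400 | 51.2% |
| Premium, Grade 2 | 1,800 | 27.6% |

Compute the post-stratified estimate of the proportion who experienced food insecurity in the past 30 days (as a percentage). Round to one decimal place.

Each cell contributes population-share × respondent value:
  Basic, Grade 1: (1,700/10,000) × 16.1 = 2.737
  Basic, Grade 2: (600/10,000) × 32 = 1.92
  Standard, Grade 1: (1,400/10,000) × 54.2 = 7.588
  Standard, Grade 2: (2,100/10,000) × 10 = 2.1
  Premium, Grade 1: (2,400/10,000) × 51.2 = 12.288
  Premium, Grade 2: (1,800/10,000) × 27.6 = 4.968
Post-stratified estimate = 31.601 → 31.6%.

31.6%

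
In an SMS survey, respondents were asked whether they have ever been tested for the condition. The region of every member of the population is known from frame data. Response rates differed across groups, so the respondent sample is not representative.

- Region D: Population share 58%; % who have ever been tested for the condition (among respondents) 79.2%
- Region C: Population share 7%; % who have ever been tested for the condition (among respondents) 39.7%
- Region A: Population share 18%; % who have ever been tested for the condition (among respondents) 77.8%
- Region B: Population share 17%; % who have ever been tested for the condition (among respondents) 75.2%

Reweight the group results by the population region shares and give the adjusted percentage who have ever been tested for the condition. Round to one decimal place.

75.5%

Reweight to the known region distribution:
  Region D: 0.58 × 79.2 = 45.936
  Region C: 0.07 × 39.7 = 2.779
  Region A: 0.18 × 77.8 = 14.004
  Region B: 0.17 × 75.2 = 12.784
Post-stratified estimate = 75.503 → 75.5%.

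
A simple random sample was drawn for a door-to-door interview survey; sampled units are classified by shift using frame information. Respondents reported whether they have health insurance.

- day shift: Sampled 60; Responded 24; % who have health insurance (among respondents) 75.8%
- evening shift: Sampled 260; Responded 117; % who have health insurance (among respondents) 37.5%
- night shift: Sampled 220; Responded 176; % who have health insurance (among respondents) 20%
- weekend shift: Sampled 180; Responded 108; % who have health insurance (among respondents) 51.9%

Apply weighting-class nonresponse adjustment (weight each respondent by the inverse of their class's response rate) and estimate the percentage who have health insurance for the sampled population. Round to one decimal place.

Response rates by class: day shift 24/60 = 40%, evening shift 117/260 = 45%, night shift 176/220 = 80%, weekend shift 108/180 = 60%.
Inverse-response-rate weighting restores each class to its sampled count, so class totals weight by n_sampled:
  day shift: 60 × 75.8 = 4548
  evening shift: 260 × 37.5 = 9750
  night shift: 220 × 20 = 4400
  weekend shift: 180 × 51.9 = 9342
Adjusted estimate = 28,040 / 720 = 38.9444 → 38.9%.

38.9%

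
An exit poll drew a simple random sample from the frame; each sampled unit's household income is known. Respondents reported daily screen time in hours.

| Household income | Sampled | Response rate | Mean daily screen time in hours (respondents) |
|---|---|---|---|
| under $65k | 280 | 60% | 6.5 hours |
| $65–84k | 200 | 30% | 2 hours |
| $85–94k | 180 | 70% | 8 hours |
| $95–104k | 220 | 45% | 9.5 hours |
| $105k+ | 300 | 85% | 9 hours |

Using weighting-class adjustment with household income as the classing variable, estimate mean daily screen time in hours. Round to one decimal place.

7.2

Weighting each respondent by the inverse class response rate inflates each class back to its sampled size, so the class weight is n_sampled:
  under $65k: 280 × 6.5 = 1820
  $65–84k: 200 × 2 = 400
  $85–94k: 180 × 8 = 1440
  $95–104k: 220 × 9.5 = 2090
  $105k+: 300 × 9 = 2700
Adjusted estimate = 8450 / 1,180 = 7.16102 → 7.2.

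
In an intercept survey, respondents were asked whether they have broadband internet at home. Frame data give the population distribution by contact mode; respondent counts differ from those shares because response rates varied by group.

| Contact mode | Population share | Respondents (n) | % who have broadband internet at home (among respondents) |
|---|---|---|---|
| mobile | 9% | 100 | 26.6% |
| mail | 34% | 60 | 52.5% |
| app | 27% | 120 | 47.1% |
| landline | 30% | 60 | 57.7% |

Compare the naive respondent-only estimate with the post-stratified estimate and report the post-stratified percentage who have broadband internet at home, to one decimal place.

50.3%

Naive respondent-only estimate (weights = respondent counts):
  (100/340)×26.6 + (60/340)×52.5 + (120/340)×47.1 + (60/340)×57.7 = 43.8941%
Post-stratifying to population shares instead:
  0.09×26.6 + 0.34×52.5 + 0.27×47.1 + 0.3×57.7 = 50.271%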